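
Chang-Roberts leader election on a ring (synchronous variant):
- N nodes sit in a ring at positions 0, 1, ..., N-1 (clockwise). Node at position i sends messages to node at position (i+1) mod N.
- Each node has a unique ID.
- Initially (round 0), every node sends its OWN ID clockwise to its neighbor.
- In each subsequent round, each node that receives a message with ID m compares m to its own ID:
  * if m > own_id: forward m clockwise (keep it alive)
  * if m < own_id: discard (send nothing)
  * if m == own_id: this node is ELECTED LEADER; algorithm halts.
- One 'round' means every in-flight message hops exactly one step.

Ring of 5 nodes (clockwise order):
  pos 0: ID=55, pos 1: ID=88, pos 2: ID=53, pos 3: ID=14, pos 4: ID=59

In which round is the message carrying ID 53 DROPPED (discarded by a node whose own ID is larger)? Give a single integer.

Answer: 2

Derivation:
Round 1: pos1(id88) recv 55: drop; pos2(id53) recv 88: fwd; pos3(id14) recv 53: fwd; pos4(id59) recv 14: drop; pos0(id55) recv 59: fwd
Round 2: pos3(id14) recv 88: fwd; pos4(id59) recv 53: drop; pos1(id88) recv 59: drop
Round 3: pos4(id59) recv 88: fwd
Round 4: pos0(id55) recv 88: fwd
Round 5: pos1(id88) recv 88: ELECTED
Message ID 53 originates at pos 2; dropped at pos 4 in round 2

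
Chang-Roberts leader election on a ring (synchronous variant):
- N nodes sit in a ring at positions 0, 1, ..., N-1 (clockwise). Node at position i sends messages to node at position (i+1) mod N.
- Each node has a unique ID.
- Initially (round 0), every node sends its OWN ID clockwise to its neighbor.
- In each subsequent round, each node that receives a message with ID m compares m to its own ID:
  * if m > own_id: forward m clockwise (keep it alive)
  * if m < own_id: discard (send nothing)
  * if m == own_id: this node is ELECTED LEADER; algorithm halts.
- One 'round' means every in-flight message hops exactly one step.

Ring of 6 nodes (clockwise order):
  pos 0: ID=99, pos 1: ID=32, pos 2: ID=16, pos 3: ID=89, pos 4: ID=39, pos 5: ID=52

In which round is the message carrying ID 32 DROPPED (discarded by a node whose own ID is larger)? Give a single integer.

Answer: 2

Derivation:
Round 1: pos1(id32) recv 99: fwd; pos2(id16) recv 32: fwd; pos3(id89) recv 16: drop; pos4(id39) recv 89: fwd; pos5(id52) recv 39: drop; pos0(id99) recv 52: drop
Round 2: pos2(id16) recv 99: fwd; pos3(id89) recv 32: drop; pos5(id52) recv 89: fwd
Round 3: pos3(id89) recv 99: fwd; pos0(id99) recv 89: drop
Round 4: pos4(id39) recv 99: fwd
Round 5: pos5(id52) recv 99: fwd
Round 6: pos0(id99) recv 99: ELECTED
Message ID 32 originates at pos 1; dropped at pos 3 in round 2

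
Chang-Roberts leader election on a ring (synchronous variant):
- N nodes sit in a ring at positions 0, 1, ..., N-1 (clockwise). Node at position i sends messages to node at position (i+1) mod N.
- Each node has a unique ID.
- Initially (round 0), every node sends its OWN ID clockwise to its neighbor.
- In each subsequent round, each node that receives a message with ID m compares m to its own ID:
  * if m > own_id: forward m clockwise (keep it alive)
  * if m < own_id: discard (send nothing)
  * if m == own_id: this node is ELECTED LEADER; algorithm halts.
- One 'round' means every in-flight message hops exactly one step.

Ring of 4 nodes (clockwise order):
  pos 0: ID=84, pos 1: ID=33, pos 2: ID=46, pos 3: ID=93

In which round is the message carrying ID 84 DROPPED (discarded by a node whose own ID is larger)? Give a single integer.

Round 1: pos1(id33) recv 84: fwd; pos2(id46) recv 33: drop; pos3(id93) recv 46: drop; pos0(id84) recv 93: fwd
Round 2: pos2(id46) recv 84: fwd; pos1(id33) recv 93: fwd
Round 3: pos3(id93) recv 84: drop; pos2(id46) recv 93: fwd
Round 4: pos3(id93) recv 93: ELECTED
Message ID 84 originates at pos 0; dropped at pos 3 in round 3

Answer: 3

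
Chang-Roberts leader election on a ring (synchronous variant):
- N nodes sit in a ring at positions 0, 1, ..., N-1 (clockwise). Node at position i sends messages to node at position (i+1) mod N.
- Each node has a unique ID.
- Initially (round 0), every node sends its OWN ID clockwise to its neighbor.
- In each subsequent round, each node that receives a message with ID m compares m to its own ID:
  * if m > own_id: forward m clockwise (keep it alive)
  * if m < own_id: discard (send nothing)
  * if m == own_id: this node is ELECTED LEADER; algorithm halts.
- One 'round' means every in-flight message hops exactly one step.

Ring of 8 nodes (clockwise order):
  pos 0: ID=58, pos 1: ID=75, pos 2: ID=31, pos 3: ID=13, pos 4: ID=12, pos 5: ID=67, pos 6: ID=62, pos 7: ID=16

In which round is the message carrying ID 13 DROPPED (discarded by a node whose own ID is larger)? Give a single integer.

Answer: 2

Derivation:
Round 1: pos1(id75) recv 58: drop; pos2(id31) recv 75: fwd; pos3(id13) recv 31: fwd; pos4(id12) recv 13: fwd; pos5(id67) recv 12: drop; pos6(id62) recv 67: fwd; pos7(id16) recv 62: fwd; pos0(id58) recv 16: drop
Round 2: pos3(id13) recv 75: fwd; pos4(id12) recv 31: fwd; pos5(id67) recv 13: drop; pos7(id16) recv 67: fwd; pos0(id58) recv 62: fwd
Round 3: pos4(id12) recv 75: fwd; pos5(id67) recv 31: drop; pos0(id58) recv 67: fwd; pos1(id75) recv 62: drop
Round 4: pos5(id67) recv 75: fwd; pos1(id75) recv 67: drop
Round 5: pos6(id62) recv 75: fwd
Round 6: pos7(id16) recv 75: fwd
Round 7: pos0(id58) recv 75: fwd
Round 8: pos1(id75) recv 75: ELECTED
Message ID 13 originates at pos 3; dropped at pos 5 in round 2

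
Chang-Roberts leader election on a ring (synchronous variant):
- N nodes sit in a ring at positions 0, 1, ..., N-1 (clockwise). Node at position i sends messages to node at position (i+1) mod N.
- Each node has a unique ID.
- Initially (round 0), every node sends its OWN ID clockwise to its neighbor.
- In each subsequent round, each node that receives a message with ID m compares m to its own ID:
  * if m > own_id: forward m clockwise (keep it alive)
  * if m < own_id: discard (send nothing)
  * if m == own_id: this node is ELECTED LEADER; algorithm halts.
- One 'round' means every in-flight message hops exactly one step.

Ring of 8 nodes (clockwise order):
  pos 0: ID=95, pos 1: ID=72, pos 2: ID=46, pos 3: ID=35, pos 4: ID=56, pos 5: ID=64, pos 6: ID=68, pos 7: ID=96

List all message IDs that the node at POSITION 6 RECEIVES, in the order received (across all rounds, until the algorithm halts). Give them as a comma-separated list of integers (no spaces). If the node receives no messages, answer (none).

Answer: 64,72,95,96

Derivation:
Round 1: pos1(id72) recv 95: fwd; pos2(id46) recv 72: fwd; pos3(id35) recv 46: fwd; pos4(id56) recv 35: drop; pos5(id64) recv 56: drop; pos6(id68) recv 64: drop; pos7(id96) recv 68: drop; pos0(id95) recv 96: fwd
Round 2: pos2(id46) recv 95: fwd; pos3(id35) recv 72: fwd; pos4(id56) recv 46: drop; pos1(id72) recv 96: fwd
Round 3: pos3(id35) recv 95: fwd; pos4(id56) recv 72: fwd; pos2(id46) recv 96: fwd
Round 4: pos4(id56) recv 95: fwd; pos5(id64) recv 72: fwd; pos3(id35) recv 96: fwd
Round 5: pos5(id64) recv 95: fwd; pos6(id68) recv 72: fwd; pos4(id56) recv 96: fwd
Round 6: pos6(id68) recv 95: fwd; pos7(id96) recv 72: drop; pos5(id64) recv 96: fwd
Round 7: pos7(id96) recv 95: drop; pos6(id68) recv 96: fwd
Round 8: pos7(id96) recv 96: ELECTED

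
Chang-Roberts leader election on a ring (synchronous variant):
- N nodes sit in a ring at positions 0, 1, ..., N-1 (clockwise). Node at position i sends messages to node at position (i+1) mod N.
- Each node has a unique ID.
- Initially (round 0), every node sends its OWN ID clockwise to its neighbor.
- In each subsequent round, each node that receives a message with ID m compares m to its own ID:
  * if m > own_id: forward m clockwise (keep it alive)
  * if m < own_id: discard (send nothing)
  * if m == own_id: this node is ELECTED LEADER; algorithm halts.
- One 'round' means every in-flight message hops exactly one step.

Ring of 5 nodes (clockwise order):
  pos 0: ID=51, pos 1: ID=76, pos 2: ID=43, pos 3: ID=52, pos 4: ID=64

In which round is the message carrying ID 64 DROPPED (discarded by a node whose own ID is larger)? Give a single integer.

Round 1: pos1(id76) recv 51: drop; pos2(id43) recv 76: fwd; pos3(id52) recv 43: drop; pos4(id64) recv 52: drop; pos0(id51) recv 64: fwd
Round 2: pos3(id52) recv 76: fwd; pos1(id76) recv 64: drop
Round 3: pos4(id64) recv 76: fwd
Round 4: pos0(id51) recv 76: fwd
Round 5: pos1(id76) recv 76: ELECTED
Message ID 64 originates at pos 4; dropped at pos 1 in round 2

Answer: 2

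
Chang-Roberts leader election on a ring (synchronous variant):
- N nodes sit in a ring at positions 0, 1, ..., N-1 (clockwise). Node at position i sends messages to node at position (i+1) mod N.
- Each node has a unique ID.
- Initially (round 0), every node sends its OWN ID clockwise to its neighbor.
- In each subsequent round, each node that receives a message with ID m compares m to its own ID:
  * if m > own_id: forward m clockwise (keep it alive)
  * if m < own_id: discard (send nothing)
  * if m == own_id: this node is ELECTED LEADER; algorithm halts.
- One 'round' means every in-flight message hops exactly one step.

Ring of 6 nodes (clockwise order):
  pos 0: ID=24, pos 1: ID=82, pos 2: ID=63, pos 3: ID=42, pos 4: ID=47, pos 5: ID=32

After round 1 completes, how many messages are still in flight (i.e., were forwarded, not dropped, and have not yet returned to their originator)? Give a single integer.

Round 1: pos1(id82) recv 24: drop; pos2(id63) recv 82: fwd; pos3(id42) recv 63: fwd; pos4(id47) recv 42: drop; pos5(id32) recv 47: fwd; pos0(id24) recv 32: fwd
After round 1: 4 messages still in flight

Answer: 4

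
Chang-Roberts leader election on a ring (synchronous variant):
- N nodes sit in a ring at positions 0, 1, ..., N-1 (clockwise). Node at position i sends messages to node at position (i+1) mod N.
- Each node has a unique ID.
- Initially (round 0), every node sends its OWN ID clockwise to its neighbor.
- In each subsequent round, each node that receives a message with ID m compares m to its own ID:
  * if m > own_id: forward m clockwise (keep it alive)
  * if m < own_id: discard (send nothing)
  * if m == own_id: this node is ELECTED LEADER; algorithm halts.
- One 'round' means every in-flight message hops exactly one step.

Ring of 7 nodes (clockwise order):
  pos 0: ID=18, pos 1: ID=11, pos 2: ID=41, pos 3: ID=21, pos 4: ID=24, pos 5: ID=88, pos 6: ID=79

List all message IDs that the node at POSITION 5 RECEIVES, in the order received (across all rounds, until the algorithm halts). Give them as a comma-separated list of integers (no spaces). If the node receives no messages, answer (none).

Round 1: pos1(id11) recv 18: fwd; pos2(id41) recv 11: drop; pos3(id21) recv 41: fwd; pos4(id24) recv 21: drop; pos5(id88) recv 24: drop; pos6(id79) recv 88: fwd; pos0(id18) recv 79: fwd
Round 2: pos2(id41) recv 18: drop; pos4(id24) recv 41: fwd; pos0(id18) recv 88: fwd; pos1(id11) recv 79: fwd
Round 3: pos5(id88) recv 41: drop; pos1(id11) recv 88: fwd; pos2(id41) recv 79: fwd
Round 4: pos2(id41) recv 88: fwd; pos3(id21) recv 79: fwd
Round 5: pos3(id21) recv 88: fwd; pos4(id24) recv 79: fwd
Round 6: pos4(id24) recv 88: fwd; pos5(id88) recv 79: drop
Round 7: pos5(id88) recv 88: ELECTED

Answer: 24,41,79,88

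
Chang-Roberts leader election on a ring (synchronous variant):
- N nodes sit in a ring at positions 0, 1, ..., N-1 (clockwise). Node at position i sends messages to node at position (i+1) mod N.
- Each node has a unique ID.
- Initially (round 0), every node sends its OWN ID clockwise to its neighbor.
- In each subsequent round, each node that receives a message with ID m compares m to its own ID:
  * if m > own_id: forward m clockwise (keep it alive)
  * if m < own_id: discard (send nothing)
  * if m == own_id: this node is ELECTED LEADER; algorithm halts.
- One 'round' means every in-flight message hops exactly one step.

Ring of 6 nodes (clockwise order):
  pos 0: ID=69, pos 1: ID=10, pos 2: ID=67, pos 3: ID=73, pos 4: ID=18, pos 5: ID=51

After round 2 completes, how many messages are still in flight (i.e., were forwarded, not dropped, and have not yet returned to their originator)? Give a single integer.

Round 1: pos1(id10) recv 69: fwd; pos2(id67) recv 10: drop; pos3(id73) recv 67: drop; pos4(id18) recv 73: fwd; pos5(id51) recv 18: drop; pos0(id69) recv 51: drop
Round 2: pos2(id67) recv 69: fwd; pos5(id51) recv 73: fwd
After round 2: 2 messages still in flight

Answer: 2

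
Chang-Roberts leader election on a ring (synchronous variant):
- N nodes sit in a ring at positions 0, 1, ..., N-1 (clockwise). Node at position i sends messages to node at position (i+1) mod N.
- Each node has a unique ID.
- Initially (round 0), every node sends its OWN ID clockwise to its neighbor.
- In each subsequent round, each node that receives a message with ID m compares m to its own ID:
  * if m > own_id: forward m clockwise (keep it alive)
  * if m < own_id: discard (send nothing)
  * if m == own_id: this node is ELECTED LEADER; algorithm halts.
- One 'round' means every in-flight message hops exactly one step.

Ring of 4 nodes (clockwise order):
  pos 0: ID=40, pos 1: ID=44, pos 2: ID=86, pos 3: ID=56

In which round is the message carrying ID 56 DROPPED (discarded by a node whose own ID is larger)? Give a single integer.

Answer: 3

Derivation:
Round 1: pos1(id44) recv 40: drop; pos2(id86) recv 44: drop; pos3(id56) recv 86: fwd; pos0(id40) recv 56: fwd
Round 2: pos0(id40) recv 86: fwd; pos1(id44) recv 56: fwd
Round 3: pos1(id44) recv 86: fwd; pos2(id86) recv 56: drop
Round 4: pos2(id86) recv 86: ELECTED
Message ID 56 originates at pos 3; dropped at pos 2 in round 3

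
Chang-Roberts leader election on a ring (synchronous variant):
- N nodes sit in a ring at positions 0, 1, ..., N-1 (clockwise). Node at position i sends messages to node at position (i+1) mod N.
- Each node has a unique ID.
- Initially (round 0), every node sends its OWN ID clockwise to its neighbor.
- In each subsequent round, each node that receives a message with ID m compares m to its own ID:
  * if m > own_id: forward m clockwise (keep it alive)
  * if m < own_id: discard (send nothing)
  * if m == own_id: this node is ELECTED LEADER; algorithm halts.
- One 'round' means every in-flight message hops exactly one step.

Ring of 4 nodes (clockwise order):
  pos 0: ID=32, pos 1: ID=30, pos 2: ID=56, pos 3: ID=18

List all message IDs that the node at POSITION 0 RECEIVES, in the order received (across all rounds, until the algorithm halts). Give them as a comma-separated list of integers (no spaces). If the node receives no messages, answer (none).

Round 1: pos1(id30) recv 32: fwd; pos2(id56) recv 30: drop; pos3(id18) recv 56: fwd; pos0(id32) recv 18: drop
Round 2: pos2(id56) recv 32: drop; pos0(id32) recv 56: fwd
Round 3: pos1(id30) recv 56: fwd
Round 4: pos2(id56) recv 56: ELECTED

Answer: 18,56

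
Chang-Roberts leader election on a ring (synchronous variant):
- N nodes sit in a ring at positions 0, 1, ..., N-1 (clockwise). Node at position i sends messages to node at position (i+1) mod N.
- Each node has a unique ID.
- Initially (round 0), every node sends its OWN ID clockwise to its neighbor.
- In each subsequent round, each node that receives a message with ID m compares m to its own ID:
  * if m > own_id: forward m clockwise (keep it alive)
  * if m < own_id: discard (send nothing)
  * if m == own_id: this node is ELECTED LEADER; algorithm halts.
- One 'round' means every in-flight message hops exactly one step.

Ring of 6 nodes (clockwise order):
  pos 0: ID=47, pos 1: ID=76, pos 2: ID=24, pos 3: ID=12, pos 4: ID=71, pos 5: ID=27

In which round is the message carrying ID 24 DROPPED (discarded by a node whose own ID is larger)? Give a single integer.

Round 1: pos1(id76) recv 47: drop; pos2(id24) recv 76: fwd; pos3(id12) recv 24: fwd; pos4(id71) recv 12: drop; pos5(id27) recv 71: fwd; pos0(id47) recv 27: drop
Round 2: pos3(id12) recv 76: fwd; pos4(id71) recv 24: drop; pos0(id47) recv 71: fwd
Round 3: pos4(id71) recv 76: fwd; pos1(id76) recv 71: drop
Round 4: pos5(id27) recv 76: fwd
Round 5: pos0(id47) recv 76: fwd
Round 6: pos1(id76) recv 76: ELECTED
Message ID 24 originates at pos 2; dropped at pos 4 in round 2

Answer: 2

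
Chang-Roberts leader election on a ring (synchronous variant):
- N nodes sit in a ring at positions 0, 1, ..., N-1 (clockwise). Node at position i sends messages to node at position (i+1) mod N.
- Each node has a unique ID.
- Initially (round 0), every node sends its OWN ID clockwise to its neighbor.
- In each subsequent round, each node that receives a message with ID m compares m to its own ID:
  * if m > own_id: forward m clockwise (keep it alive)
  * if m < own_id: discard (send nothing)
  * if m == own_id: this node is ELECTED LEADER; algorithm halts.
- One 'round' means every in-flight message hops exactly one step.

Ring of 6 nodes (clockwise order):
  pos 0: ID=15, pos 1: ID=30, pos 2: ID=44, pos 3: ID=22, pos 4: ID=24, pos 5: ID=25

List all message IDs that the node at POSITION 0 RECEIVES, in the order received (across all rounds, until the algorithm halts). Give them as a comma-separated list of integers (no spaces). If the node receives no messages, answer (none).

Round 1: pos1(id30) recv 15: drop; pos2(id44) recv 30: drop; pos3(id22) recv 44: fwd; pos4(id24) recv 22: drop; pos5(id25) recv 24: drop; pos0(id15) recv 25: fwd
Round 2: pos4(id24) recv 44: fwd; pos1(id30) recv 25: drop
Round 3: pos5(id25) recv 44: fwd
Round 4: pos0(id15) recv 44: fwd
Round 5: pos1(id30) recv 44: fwd
Round 6: pos2(id44) recv 44: ELECTED

Answer: 25,44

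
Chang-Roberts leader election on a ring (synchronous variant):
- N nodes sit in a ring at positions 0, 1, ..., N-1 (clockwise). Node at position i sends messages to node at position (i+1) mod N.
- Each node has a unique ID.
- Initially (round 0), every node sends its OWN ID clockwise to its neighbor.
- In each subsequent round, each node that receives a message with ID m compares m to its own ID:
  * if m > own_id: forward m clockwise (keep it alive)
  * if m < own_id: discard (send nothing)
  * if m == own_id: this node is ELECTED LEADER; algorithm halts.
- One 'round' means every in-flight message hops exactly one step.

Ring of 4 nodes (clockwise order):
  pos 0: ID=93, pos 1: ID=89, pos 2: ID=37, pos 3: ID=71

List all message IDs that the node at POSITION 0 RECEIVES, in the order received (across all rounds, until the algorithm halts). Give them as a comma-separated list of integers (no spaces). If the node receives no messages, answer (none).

Round 1: pos1(id89) recv 93: fwd; pos2(id37) recv 89: fwd; pos3(id71) recv 37: drop; pos0(id93) recv 71: drop
Round 2: pos2(id37) recv 93: fwd; pos3(id71) recv 89: fwd
Round 3: pos3(id71) recv 93: fwd; pos0(id93) recv 89: drop
Round 4: pos0(id93) recv 93: ELECTED

Answer: 71,89,93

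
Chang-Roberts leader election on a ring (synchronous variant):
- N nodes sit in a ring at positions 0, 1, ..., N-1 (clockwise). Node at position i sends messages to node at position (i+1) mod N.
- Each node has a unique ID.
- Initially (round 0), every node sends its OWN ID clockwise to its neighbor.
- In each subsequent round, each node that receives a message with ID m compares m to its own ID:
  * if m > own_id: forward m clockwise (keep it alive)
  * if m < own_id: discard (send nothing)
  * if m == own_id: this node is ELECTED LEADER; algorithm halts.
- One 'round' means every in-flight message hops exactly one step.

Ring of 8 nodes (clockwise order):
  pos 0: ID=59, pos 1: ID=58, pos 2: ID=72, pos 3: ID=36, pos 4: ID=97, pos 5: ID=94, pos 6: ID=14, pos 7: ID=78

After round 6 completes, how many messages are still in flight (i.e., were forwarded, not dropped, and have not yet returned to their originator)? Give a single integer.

Round 1: pos1(id58) recv 59: fwd; pos2(id72) recv 58: drop; pos3(id36) recv 72: fwd; pos4(id97) recv 36: drop; pos5(id94) recv 97: fwd; pos6(id14) recv 94: fwd; pos7(id78) recv 14: drop; pos0(id59) recv 78: fwd
Round 2: pos2(id72) recv 59: drop; pos4(id97) recv 72: drop; pos6(id14) recv 97: fwd; pos7(id78) recv 94: fwd; pos1(id58) recv 78: fwd
Round 3: pos7(id78) recv 97: fwd; pos0(id59) recv 94: fwd; pos2(id72) recv 78: fwd
Round 4: pos0(id59) recv 97: fwd; pos1(id58) recv 94: fwd; pos3(id36) recv 78: fwd
Round 5: pos1(id58) recv 97: fwd; pos2(id72) recv 94: fwd; pos4(id97) recv 78: drop
Round 6: pos2(id72) recv 97: fwd; pos3(id36) recv 94: fwd
After round 6: 2 messages still in flight

Answer: 2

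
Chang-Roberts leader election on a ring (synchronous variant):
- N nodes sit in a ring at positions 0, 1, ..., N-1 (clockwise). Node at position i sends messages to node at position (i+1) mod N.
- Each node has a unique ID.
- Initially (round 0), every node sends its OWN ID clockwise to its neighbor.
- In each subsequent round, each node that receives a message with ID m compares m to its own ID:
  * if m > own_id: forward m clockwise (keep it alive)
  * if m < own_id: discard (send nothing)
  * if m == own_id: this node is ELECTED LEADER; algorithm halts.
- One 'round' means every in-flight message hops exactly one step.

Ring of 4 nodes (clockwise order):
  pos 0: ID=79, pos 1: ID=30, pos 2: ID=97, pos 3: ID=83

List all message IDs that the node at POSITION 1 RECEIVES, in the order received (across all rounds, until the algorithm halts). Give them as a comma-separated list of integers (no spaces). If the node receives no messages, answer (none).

Round 1: pos1(id30) recv 79: fwd; pos2(id97) recv 30: drop; pos3(id83) recv 97: fwd; pos0(id79) recv 83: fwd
Round 2: pos2(id97) recv 79: drop; pos0(id79) recv 97: fwd; pos1(id30) recv 83: fwd
Round 3: pos1(id30) recv 97: fwd; pos2(id97) recv 83: drop
Round 4: pos2(id97) recv 97: ELECTED

Answer: 79,83,97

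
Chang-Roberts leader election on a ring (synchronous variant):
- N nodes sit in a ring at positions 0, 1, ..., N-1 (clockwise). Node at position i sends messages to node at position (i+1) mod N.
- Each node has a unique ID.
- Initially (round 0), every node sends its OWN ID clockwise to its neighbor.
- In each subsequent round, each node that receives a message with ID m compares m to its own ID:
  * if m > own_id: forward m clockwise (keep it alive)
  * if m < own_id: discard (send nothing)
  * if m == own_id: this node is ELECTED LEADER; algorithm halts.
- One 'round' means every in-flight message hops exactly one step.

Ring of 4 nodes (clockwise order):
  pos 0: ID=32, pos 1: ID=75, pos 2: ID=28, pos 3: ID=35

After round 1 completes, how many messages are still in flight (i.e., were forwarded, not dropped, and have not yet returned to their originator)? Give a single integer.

Round 1: pos1(id75) recv 32: drop; pos2(id28) recv 75: fwd; pos3(id35) recv 28: drop; pos0(id32) recv 35: fwd
After round 1: 2 messages still in flight

Answer: 2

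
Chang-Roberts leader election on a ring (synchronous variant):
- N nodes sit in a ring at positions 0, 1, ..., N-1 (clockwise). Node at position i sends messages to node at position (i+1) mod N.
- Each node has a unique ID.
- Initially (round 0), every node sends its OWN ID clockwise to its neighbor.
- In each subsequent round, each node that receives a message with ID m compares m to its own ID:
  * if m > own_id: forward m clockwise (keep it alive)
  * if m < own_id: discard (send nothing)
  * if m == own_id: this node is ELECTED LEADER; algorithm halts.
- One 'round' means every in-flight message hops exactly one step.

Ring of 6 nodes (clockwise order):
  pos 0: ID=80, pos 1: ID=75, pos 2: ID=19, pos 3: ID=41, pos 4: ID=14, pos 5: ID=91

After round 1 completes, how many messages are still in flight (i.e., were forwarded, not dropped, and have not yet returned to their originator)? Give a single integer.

Round 1: pos1(id75) recv 80: fwd; pos2(id19) recv 75: fwd; pos3(id41) recv 19: drop; pos4(id14) recv 41: fwd; pos5(id91) recv 14: drop; pos0(id80) recv 91: fwd
After round 1: 4 messages still in flight

Answer: 4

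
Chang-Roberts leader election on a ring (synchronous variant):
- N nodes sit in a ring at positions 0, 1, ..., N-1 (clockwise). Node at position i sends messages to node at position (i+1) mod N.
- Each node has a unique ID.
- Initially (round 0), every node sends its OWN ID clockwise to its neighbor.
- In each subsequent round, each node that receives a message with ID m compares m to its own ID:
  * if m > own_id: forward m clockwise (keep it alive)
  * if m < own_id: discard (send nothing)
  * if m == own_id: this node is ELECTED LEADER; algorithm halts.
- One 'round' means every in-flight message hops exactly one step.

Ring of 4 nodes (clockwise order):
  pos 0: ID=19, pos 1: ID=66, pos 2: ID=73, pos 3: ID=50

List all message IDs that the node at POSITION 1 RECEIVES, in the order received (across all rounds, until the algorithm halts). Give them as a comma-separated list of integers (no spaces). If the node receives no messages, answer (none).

Round 1: pos1(id66) recv 19: drop; pos2(id73) recv 66: drop; pos3(id50) recv 73: fwd; pos0(id19) recv 50: fwd
Round 2: pos0(id19) recv 73: fwd; pos1(id66) recv 50: drop
Round 3: pos1(id66) recv 73: fwd
Round 4: pos2(id73) recv 73: ELECTED

Answer: 19,50,73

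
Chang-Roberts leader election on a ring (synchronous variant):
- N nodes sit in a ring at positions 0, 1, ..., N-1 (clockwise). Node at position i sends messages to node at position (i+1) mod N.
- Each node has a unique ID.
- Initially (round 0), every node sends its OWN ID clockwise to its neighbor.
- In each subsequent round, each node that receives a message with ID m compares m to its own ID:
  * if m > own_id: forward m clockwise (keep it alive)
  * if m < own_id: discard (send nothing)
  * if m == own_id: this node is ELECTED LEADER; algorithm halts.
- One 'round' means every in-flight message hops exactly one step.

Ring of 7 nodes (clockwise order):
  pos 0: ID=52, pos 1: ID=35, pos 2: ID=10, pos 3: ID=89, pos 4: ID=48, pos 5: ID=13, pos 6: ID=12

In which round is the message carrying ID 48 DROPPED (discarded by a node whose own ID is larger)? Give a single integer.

Answer: 3

Derivation:
Round 1: pos1(id35) recv 52: fwd; pos2(id10) recv 35: fwd; pos3(id89) recv 10: drop; pos4(id48) recv 89: fwd; pos5(id13) recv 48: fwd; pos6(id12) recv 13: fwd; pos0(id52) recv 12: drop
Round 2: pos2(id10) recv 52: fwd; pos3(id89) recv 35: drop; pos5(id13) recv 89: fwd; pos6(id12) recv 48: fwd; pos0(id52) recv 13: drop
Round 3: pos3(id89) recv 52: drop; pos6(id12) recv 89: fwd; pos0(id52) recv 48: drop
Round 4: pos0(id52) recv 89: fwd
Round 5: pos1(id35) recv 89: fwd
Round 6: pos2(id10) recv 89: fwd
Round 7: pos3(id89) recv 89: ELECTED
Message ID 48 originates at pos 4; dropped at pos 0 in round 3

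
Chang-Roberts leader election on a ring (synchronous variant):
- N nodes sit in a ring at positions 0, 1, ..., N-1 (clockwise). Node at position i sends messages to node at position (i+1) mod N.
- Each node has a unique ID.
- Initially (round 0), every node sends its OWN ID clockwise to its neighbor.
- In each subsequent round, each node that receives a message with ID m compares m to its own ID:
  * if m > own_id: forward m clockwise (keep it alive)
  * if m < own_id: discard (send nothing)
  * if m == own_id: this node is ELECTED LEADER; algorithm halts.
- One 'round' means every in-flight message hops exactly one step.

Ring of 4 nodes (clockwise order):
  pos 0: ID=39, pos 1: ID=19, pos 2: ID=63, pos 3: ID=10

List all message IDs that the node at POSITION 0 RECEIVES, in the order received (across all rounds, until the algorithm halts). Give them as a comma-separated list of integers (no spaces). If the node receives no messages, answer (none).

Answer: 10,63

Derivation:
Round 1: pos1(id19) recv 39: fwd; pos2(id63) recv 19: drop; pos3(id10) recv 63: fwd; pos0(id39) recv 10: drop
Round 2: pos2(id63) recv 39: drop; pos0(id39) recv 63: fwd
Round 3: pos1(id19) recv 63: fwd
Round 4: pos2(id63) recv 63: ELECTED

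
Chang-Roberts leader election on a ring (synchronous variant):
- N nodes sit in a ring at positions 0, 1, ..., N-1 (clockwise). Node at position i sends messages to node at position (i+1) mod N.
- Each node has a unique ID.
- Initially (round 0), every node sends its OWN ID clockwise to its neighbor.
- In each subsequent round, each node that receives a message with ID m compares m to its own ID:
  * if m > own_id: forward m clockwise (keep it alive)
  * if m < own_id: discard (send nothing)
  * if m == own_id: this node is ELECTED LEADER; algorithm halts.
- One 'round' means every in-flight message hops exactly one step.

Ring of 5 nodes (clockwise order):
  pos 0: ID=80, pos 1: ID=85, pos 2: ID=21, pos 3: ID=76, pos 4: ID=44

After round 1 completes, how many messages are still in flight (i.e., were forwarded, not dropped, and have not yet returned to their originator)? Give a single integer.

Round 1: pos1(id85) recv 80: drop; pos2(id21) recv 85: fwd; pos3(id76) recv 21: drop; pos4(id44) recv 76: fwd; pos0(id80) recv 44: drop
After round 1: 2 messages still in flight

Answer: 2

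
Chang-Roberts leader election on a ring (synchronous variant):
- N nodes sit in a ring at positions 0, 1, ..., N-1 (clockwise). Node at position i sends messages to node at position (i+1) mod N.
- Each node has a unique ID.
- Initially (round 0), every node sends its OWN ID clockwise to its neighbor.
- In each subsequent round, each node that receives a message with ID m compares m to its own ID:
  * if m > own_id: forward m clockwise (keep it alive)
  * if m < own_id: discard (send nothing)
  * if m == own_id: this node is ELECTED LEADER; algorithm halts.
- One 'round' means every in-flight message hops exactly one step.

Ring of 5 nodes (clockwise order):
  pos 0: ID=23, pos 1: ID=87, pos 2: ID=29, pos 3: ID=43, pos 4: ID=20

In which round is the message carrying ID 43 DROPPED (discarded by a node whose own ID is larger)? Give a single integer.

Answer: 3

Derivation:
Round 1: pos1(id87) recv 23: drop; pos2(id29) recv 87: fwd; pos3(id43) recv 29: drop; pos4(id20) recv 43: fwd; pos0(id23) recv 20: drop
Round 2: pos3(id43) recv 87: fwd; pos0(id23) recv 43: fwd
Round 3: pos4(id20) recv 87: fwd; pos1(id87) recv 43: drop
Round 4: pos0(id23) recv 87: fwd
Round 5: pos1(id87) recv 87: ELECTED
Message ID 43 originates at pos 3; dropped at pos 1 in round 3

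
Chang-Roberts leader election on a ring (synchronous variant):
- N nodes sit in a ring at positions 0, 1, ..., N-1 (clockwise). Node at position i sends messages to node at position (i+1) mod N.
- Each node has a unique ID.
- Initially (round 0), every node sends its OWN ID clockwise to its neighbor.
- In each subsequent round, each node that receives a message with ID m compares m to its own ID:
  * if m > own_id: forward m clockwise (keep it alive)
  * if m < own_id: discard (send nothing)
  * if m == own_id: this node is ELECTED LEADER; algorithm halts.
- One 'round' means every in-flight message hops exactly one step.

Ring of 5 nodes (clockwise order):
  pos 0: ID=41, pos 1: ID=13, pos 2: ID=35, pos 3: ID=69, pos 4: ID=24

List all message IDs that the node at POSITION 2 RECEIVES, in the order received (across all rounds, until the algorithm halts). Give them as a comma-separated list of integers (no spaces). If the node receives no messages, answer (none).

Round 1: pos1(id13) recv 41: fwd; pos2(id35) recv 13: drop; pos3(id69) recv 35: drop; pos4(id24) recv 69: fwd; pos0(id41) recv 24: drop
Round 2: pos2(id35) recv 41: fwd; pos0(id41) recv 69: fwd
Round 3: pos3(id69) recv 41: drop; pos1(id13) recv 69: fwd
Round 4: pos2(id35) recv 69: fwd
Round 5: pos3(id69) recv 69: ELECTED

Answer: 13,41,69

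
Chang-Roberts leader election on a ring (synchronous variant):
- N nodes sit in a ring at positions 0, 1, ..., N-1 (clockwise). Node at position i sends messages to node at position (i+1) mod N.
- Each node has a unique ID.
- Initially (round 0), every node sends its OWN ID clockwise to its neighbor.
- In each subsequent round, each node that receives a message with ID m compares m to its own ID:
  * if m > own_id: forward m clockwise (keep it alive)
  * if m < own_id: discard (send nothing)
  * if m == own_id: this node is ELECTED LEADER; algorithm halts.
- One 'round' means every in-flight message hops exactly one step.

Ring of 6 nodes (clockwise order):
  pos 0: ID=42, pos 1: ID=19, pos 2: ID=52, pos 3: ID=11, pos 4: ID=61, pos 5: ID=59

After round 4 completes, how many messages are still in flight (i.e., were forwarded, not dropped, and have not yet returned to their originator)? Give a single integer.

Round 1: pos1(id19) recv 42: fwd; pos2(id52) recv 19: drop; pos3(id11) recv 52: fwd; pos4(id61) recv 11: drop; pos5(id59) recv 61: fwd; pos0(id42) recv 59: fwd
Round 2: pos2(id52) recv 42: drop; pos4(id61) recv 52: drop; pos0(id42) recv 61: fwd; pos1(id19) recv 59: fwd
Round 3: pos1(id19) recv 61: fwd; pos2(id52) recv 59: fwd
Round 4: pos2(id52) recv 61: fwd; pos3(id11) recv 59: fwd
After round 4: 2 messages still in flight

Answer: 2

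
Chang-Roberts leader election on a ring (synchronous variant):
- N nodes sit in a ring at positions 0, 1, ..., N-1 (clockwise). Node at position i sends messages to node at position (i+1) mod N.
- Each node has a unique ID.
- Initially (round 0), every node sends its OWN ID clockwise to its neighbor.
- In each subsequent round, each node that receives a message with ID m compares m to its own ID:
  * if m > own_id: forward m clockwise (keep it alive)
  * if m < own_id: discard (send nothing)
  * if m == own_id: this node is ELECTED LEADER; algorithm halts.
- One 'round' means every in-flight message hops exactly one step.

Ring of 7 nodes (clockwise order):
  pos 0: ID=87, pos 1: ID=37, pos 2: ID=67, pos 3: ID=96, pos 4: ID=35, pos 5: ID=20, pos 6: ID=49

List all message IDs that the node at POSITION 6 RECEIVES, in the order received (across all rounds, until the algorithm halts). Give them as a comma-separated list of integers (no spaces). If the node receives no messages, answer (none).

Round 1: pos1(id37) recv 87: fwd; pos2(id67) recv 37: drop; pos3(id96) recv 67: drop; pos4(id35) recv 96: fwd; pos5(id20) recv 35: fwd; pos6(id49) recv 20: drop; pos0(id87) recv 49: drop
Round 2: pos2(id67) recv 87: fwd; pos5(id20) recv 96: fwd; pos6(id49) recv 35: drop
Round 3: pos3(id96) recv 87: drop; pos6(id49) recv 96: fwd
Round 4: pos0(id87) recv 96: fwd
Round 5: pos1(id37) recv 96: fwd
Round 6: pos2(id67) recv 96: fwd
Round 7: pos3(id96) recv 96: ELECTED

Answer: 20,35,96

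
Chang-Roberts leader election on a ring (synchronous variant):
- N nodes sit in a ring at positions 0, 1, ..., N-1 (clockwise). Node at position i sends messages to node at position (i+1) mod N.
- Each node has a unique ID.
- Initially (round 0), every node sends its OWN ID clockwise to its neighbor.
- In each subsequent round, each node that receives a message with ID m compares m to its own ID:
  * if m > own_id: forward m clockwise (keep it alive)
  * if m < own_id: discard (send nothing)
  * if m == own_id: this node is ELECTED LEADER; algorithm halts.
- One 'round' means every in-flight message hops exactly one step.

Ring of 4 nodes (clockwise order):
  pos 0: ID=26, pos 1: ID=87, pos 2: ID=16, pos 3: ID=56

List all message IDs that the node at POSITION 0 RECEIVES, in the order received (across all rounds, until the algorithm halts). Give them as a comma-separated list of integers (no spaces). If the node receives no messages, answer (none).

Round 1: pos1(id87) recv 26: drop; pos2(id16) recv 87: fwd; pos3(id56) recv 16: drop; pos0(id26) recv 56: fwd
Round 2: pos3(id56) recv 87: fwd; pos1(id87) recv 56: drop
Round 3: pos0(id26) recv 87: fwd
Round 4: pos1(id87) recv 87: ELECTED

Answer: 56,87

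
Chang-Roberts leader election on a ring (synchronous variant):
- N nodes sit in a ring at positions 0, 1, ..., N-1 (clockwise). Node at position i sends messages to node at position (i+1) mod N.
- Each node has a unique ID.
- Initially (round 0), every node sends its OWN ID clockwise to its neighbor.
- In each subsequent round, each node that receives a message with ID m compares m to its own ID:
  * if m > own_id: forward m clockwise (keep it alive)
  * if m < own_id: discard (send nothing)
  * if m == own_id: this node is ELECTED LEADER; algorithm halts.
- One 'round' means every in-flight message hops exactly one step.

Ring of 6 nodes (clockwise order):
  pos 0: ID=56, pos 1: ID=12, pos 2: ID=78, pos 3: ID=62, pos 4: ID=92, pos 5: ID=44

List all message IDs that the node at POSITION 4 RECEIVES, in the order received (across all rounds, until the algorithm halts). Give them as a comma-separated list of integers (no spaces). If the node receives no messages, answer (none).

Round 1: pos1(id12) recv 56: fwd; pos2(id78) recv 12: drop; pos3(id62) recv 78: fwd; pos4(id92) recv 62: drop; pos5(id44) recv 92: fwd; pos0(id56) recv 44: drop
Round 2: pos2(id78) recv 56: drop; pos4(id92) recv 78: drop; pos0(id56) recv 92: fwd
Round 3: pos1(id12) recv 92: fwd
Round 4: pos2(id78) recv 92: fwd
Round 5: pos3(id62) recv 92: fwd
Round 6: pos4(id92) recv 92: ELECTED

Answer: 62,78,92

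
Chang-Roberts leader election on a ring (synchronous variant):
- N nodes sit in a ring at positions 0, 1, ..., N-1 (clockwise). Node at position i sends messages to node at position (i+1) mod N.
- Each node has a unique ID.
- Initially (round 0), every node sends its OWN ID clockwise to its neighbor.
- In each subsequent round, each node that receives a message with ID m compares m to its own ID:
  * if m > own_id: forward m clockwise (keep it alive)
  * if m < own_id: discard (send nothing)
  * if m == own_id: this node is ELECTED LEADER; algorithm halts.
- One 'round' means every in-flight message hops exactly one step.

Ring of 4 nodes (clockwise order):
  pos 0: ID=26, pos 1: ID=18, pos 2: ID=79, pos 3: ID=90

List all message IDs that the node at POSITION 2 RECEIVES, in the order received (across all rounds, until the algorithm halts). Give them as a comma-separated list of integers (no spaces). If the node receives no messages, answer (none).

Round 1: pos1(id18) recv 26: fwd; pos2(id79) recv 18: drop; pos3(id90) recv 79: drop; pos0(id26) recv 90: fwd
Round 2: pos2(id79) recv 26: drop; pos1(id18) recv 90: fwd
Round 3: pos2(id79) recv 90: fwd
Round 4: pos3(id90) recv 90: ELECTED

Answer: 18,26,90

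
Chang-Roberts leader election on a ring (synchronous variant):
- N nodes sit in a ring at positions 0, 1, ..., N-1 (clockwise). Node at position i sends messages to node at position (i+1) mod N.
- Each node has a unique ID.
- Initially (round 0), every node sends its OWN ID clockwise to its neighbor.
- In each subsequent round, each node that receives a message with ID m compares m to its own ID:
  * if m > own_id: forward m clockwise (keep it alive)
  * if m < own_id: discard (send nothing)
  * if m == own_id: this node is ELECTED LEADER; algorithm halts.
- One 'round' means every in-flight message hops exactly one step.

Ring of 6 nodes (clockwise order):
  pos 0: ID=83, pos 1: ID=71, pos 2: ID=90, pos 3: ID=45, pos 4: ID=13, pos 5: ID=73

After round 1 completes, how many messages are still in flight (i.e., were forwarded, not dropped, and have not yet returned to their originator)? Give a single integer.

Answer: 3

Derivation:
Round 1: pos1(id71) recv 83: fwd; pos2(id90) recv 71: drop; pos3(id45) recv 90: fwd; pos4(id13) recv 45: fwd; pos5(id73) recv 13: drop; pos0(id83) recv 73: drop
After round 1: 3 messages still in flight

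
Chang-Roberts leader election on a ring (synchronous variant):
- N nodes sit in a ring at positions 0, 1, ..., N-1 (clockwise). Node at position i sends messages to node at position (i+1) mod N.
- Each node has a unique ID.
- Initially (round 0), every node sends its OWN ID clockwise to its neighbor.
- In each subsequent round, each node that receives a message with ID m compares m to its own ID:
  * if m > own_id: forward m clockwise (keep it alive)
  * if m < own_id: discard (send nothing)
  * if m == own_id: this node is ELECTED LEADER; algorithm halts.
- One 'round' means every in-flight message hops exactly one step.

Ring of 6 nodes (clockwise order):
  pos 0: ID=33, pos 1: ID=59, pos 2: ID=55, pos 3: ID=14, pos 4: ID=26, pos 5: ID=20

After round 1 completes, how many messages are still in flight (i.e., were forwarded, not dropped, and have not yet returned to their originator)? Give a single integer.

Round 1: pos1(id59) recv 33: drop; pos2(id55) recv 59: fwd; pos3(id14) recv 55: fwd; pos4(id26) recv 14: drop; pos5(id20) recv 26: fwd; pos0(id33) recv 20: drop
After round 1: 3 messages still in flight

Answer: 3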